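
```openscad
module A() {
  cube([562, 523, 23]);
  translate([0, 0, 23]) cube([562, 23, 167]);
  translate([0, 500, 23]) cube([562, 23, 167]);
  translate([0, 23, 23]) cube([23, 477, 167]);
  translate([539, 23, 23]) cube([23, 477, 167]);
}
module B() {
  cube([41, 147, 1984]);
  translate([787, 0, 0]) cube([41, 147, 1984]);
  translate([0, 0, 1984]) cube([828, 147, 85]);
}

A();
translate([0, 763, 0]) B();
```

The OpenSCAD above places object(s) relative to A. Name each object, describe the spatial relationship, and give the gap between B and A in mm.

The door frame's nearest face is 240 mm from the open box's +y face.

A is an open box. B is a door frame. The door frame is on the floor beside the open box on its +y side. The gap between the door frame and the open box is 240 mm.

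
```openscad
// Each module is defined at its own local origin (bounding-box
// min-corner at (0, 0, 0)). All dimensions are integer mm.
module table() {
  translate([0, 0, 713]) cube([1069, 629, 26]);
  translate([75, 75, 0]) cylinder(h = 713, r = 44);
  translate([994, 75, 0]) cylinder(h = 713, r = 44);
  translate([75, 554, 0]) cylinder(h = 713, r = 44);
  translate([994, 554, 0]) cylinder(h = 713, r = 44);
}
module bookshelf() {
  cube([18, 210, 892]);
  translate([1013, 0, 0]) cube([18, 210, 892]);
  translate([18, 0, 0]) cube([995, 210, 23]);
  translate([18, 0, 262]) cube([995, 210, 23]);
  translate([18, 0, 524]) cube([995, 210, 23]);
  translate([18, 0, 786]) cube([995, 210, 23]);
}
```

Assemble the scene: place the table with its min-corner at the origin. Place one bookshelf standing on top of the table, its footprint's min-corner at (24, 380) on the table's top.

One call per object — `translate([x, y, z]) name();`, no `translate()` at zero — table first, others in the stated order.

table();
translate([24, 380, 739]) bookshelf();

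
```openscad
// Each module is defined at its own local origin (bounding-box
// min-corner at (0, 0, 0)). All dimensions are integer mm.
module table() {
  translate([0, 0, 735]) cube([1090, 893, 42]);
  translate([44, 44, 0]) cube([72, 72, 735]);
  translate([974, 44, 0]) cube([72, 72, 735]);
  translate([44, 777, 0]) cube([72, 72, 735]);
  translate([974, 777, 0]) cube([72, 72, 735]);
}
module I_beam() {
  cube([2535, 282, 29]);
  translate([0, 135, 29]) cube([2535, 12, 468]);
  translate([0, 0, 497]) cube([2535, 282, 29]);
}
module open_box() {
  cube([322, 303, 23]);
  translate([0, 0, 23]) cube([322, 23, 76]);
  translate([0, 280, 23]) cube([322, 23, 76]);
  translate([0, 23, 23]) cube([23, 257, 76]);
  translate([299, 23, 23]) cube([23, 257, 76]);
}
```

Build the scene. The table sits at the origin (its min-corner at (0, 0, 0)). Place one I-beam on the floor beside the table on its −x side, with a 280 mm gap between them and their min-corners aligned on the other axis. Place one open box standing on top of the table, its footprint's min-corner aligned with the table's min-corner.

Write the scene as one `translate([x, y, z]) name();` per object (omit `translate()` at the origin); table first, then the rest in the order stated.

table();
translate([-2815, 0, 0]) I_beam();
translate([0, 0, 777]) open_box();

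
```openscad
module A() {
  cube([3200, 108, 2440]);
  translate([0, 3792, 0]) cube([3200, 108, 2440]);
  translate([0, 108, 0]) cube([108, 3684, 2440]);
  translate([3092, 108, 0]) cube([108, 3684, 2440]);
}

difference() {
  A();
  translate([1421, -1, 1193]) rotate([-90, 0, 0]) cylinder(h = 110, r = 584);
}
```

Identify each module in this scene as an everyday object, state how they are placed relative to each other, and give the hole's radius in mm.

A is a house frame. The house frame has a circular hole through its front wall. The hole's radius is 584 mm.

The subtracted cylinder has r = 584 mm.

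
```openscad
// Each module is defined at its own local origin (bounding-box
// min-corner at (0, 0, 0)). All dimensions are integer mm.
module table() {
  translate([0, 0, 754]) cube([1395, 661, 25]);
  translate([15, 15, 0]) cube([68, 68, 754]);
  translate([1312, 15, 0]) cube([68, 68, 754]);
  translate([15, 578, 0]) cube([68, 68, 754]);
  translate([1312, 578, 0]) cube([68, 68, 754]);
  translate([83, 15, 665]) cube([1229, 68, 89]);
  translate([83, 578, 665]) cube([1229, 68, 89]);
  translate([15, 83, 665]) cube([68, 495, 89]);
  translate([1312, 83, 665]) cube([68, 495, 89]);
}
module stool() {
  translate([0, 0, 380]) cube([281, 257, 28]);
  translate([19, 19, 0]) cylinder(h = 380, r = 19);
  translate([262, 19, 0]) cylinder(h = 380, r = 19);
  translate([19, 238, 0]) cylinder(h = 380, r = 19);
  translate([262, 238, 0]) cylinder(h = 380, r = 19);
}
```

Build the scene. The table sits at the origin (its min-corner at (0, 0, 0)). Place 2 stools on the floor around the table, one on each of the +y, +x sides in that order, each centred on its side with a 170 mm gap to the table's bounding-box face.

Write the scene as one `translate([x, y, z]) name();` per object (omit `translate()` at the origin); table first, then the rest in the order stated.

table();
translate([557, 831, 0]) stool();
translate([1565, 202, 0]) stool();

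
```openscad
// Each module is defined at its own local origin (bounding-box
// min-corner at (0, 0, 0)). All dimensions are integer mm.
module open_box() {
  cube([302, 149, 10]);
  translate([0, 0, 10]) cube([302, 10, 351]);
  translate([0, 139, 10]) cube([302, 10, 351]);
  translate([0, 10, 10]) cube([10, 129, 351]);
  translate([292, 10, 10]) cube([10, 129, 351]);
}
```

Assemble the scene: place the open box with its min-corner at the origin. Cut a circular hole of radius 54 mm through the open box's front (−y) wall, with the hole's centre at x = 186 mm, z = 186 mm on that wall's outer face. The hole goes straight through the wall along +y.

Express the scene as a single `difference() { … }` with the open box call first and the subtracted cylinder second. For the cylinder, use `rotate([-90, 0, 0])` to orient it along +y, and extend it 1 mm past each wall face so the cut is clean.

difference() {
  open_box();
  translate([186, -1, 186]) rotate([-90, 0, 0]) cylinder(h = 12, r = 54);
}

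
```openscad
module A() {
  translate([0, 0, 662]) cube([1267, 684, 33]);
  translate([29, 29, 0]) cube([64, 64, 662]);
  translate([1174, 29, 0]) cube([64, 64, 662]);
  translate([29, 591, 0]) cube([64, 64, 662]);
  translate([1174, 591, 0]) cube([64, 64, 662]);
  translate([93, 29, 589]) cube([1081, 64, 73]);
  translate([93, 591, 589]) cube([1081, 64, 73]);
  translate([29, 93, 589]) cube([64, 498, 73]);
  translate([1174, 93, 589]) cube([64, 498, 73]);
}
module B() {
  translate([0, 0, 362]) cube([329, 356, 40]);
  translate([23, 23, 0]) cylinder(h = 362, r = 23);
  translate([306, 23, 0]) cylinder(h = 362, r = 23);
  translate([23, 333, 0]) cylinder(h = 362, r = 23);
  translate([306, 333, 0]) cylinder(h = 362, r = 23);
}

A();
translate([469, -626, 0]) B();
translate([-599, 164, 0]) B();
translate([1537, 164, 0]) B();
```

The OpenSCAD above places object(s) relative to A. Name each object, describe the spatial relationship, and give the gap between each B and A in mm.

A is a table. B is a stool. Three stools sit around the table at the −y, −x, +x sides. The gap between each stool and the table is 270 mm.

Each stool's nearest face is 270 mm from the table's bounding box.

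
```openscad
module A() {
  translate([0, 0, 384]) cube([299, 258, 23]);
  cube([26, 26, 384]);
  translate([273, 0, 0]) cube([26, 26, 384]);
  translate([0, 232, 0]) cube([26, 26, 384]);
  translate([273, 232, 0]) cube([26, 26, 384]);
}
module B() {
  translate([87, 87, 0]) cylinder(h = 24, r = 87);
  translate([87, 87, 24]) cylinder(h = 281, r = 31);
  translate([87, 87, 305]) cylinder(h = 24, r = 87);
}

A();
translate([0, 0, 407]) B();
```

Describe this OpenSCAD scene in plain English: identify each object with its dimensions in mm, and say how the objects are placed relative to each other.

A is a four-legged stool. The seat is 299×258 mm, 23 mm thick, top at z = 407 mm. It stands on four square legs, each 26×26 mm in cross-section, from z = 0 to the seat underside, each flush with a corner of the seat.

B is a spool: two coaxial disc flanges of radius 87 mm and thickness 24 mm, joined by a core cylinder of radius 31 mm and height 281 mm. The lower flange rests on z = 0 and the three cylinders share a vertical axis.

The spool is on top of the stool.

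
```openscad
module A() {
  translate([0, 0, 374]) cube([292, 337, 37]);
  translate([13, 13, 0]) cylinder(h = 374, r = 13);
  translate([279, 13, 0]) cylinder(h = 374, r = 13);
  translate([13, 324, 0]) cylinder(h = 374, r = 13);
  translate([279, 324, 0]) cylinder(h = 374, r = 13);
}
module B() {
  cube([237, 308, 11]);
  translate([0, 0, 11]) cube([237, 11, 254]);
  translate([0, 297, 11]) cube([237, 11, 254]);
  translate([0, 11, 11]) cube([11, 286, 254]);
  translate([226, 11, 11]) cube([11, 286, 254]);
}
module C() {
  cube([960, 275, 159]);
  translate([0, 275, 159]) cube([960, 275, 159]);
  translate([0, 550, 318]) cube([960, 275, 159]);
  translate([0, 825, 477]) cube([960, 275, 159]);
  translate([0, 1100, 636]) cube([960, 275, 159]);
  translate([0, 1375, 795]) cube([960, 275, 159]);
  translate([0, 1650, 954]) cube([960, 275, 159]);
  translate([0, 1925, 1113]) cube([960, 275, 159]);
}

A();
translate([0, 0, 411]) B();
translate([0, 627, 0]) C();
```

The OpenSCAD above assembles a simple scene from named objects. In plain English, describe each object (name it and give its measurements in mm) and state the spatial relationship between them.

A is a simple wooden stool: a rectangular seat 292 mm (x) by 337 mm (y), 37 mm thick, top face at z = 411 mm, on four round legs, each 26 mm in diameter. The legs rest on z = 0, each leg's axis is inset half a diameter from the nearest pair of seat edges (so the leg's bounding box is flush with the corner).

B is an open storage box with external size 237×308×265 mm and wall thickness 11 mm (the base is also 11 mm thick). The base covers the whole footprint; the four walls stand on the base, with the y-facing walls full-width and the x-facing walls fitting between their inner faces.

C is a run of 8 identical solid stair steps. Each tread is 960×275 mm and each step block is 159 mm high. Step 1 rests on the floor; step k is offset from step 1 by (k−1)×275 mm in y and (k−1)×159 mm in z.

The open box is on top of the stool. The staircase is on the floor beside the stool on its +y side.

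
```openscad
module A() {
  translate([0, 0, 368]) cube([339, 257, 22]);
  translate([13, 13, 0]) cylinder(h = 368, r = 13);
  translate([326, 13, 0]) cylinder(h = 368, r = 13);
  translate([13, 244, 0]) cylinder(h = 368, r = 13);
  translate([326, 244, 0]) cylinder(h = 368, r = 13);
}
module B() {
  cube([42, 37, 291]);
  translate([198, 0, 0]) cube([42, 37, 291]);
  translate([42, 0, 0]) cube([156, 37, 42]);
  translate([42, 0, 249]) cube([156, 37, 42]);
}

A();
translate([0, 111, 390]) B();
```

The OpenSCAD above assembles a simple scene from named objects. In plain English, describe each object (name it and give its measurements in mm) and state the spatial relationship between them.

A is a simple wooden stool: a rectangular seat 339 mm (x) by 257 mm (y), 22 mm thick, top face at z = 390 mm, on four round legs, each 26 mm in diameter. The legs rest on z = 0, each leg's axis is inset half a diameter from the nearest pair of seat edges (so the leg's bounding box is flush with the corner).

B is a picture frame with a 156×207 mm rectangular opening (x by z) and a uniform 42 mm border on every side. Frame depth is 37 mm along y. It is built from two vertical stiles running the full outside height and two horizontal rails spanning the gap between the stiles.

The picture frame is on top of the stool.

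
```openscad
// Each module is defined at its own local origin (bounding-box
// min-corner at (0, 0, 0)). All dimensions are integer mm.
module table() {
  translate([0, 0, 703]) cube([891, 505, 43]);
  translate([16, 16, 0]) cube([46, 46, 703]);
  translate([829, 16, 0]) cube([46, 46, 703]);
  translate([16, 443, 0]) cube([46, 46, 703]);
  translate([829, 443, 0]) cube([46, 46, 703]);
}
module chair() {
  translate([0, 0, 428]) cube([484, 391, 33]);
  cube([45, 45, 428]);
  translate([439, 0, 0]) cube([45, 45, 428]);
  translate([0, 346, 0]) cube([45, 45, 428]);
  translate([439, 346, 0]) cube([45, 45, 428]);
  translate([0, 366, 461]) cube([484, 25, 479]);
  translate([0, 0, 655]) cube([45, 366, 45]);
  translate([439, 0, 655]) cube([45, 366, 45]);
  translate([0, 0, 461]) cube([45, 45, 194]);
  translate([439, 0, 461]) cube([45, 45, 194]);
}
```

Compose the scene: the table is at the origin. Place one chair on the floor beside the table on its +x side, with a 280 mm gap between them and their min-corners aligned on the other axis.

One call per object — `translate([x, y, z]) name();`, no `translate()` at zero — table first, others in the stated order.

table();
translate([1171, 0, 0]) chair();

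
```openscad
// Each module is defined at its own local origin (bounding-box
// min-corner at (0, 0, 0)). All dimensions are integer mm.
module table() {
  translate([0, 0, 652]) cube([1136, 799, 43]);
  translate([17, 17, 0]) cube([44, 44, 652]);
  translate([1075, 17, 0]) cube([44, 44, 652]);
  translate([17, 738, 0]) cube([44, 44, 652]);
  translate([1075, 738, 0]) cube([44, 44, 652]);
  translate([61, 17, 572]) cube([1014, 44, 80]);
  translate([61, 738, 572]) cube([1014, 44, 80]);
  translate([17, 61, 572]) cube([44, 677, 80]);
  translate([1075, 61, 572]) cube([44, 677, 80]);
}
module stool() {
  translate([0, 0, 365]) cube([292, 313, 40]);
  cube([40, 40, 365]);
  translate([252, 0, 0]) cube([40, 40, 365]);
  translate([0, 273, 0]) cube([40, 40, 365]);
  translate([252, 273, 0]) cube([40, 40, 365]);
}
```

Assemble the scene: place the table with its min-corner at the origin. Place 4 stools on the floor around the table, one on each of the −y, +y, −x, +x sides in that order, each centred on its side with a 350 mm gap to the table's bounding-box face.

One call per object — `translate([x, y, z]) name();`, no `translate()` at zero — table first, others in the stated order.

table();
translate([422, -663, 0]) stool();
translate([422, 1149, 0]) stool();
translate([-642, 243, 0]) stool();
translate([1486, 243, 0]) stool();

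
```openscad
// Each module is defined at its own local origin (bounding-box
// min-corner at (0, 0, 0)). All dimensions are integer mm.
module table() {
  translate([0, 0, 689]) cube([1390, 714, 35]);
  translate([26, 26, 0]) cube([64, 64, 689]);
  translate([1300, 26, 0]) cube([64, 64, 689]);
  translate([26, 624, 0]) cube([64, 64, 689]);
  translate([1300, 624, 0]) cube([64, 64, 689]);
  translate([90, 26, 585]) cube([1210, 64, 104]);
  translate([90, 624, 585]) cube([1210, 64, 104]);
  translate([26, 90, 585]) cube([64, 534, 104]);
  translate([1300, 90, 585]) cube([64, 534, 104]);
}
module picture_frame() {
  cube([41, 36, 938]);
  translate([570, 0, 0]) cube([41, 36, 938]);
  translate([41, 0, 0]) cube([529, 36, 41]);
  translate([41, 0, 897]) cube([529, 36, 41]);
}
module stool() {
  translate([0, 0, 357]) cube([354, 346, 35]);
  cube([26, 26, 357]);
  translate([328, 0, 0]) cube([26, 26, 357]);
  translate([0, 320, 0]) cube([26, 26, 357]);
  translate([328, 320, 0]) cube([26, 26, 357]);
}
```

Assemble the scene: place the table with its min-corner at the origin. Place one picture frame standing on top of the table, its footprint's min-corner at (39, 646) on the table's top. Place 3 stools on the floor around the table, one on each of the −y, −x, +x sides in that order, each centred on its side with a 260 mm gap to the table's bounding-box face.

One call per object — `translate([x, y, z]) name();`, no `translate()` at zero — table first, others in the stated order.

table();
translate([39, 646, 724]) picture_frame();
translate([518, -606, 0]) stool();
translate([-614, 184, 0]) stool();
translate([1650, 184, 0]) stool();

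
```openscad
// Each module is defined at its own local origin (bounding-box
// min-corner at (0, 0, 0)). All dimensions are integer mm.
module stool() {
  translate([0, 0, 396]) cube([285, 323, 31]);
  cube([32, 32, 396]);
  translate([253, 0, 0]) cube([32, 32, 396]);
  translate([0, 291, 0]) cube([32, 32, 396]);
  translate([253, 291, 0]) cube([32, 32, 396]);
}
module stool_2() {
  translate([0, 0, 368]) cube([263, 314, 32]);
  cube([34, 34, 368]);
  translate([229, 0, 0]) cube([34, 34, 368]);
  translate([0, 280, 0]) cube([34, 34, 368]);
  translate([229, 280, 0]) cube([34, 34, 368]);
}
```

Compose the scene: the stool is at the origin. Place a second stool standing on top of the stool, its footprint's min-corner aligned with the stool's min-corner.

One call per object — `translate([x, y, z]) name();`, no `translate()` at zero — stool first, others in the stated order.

stool();
translate([0, 0, 427]) stool_2();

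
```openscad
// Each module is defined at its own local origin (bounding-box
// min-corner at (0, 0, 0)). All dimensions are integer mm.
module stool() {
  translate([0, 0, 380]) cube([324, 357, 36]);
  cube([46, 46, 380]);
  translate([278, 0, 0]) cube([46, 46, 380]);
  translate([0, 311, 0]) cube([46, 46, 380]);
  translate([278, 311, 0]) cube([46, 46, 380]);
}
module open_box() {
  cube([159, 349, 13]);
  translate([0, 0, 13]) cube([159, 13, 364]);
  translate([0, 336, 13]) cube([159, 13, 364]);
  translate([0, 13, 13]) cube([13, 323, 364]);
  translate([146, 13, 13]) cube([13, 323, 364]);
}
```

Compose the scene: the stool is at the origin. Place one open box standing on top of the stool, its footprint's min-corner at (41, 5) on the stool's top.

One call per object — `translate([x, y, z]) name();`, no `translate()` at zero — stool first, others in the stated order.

stool();
translate([41, 5, 416]) open_box();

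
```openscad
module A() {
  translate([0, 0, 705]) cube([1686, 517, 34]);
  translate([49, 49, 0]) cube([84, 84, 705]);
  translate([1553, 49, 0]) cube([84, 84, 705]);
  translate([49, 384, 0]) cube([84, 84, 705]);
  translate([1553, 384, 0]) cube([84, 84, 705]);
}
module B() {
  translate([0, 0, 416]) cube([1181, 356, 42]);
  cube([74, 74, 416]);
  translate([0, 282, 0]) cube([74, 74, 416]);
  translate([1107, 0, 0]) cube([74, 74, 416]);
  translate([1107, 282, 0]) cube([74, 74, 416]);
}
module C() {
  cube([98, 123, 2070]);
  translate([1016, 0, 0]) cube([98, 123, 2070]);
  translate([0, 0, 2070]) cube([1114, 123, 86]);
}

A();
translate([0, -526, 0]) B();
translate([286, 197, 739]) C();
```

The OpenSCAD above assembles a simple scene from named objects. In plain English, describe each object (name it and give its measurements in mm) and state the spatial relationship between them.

A is a table with a 1686×517 mm rectangular top, 34 mm thick, top surface at z = 739 mm, supported by four 84×84 mm square legs, each inset 49 mm from the nearest pair of top edges, running from the floor.

B is a long wooden bench with a 1181 mm (x) × 356 mm (y) seat, 42 mm thick, its top surface 458 mm above the floor. Four 74 mm square legs at the seat corners, flush with the edges, run from z = 0 to the seat underside.

C is a door frame. The clear opening is 918 mm wide and 2070 mm high. Two 98 mm wide jambs, 123 mm deep, stand either side of the opening from the floor to the top of the opening. A 86 mm thick head sits across the top of both jambs, spanning the full outside width of the frame.

The bench is on the floor beside the table on its −y side. The door frame is on top of the table, centred.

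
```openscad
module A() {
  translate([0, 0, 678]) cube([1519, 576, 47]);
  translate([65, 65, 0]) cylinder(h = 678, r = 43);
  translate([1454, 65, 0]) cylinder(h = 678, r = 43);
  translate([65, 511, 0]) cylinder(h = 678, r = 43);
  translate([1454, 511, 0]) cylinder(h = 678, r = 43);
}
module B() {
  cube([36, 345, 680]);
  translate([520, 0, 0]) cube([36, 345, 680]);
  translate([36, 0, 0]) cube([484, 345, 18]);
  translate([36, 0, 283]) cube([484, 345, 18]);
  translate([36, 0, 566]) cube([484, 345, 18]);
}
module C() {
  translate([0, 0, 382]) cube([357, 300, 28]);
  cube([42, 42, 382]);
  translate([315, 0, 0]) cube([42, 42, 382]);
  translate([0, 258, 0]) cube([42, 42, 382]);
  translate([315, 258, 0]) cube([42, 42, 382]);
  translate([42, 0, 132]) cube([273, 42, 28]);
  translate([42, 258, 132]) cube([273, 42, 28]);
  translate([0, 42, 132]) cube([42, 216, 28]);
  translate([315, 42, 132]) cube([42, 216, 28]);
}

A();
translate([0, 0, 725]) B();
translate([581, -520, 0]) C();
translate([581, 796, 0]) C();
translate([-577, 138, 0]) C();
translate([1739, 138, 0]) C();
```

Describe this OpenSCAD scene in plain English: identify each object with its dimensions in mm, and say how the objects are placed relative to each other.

A is a rectangular dining table. The top is 1519×576×47 mm with its upper surface at z = 725 mm. It stands on four round legs of 86 mm diameter, each leg's bounding box inset 22 mm from the nearest pair of top edges, running from the floor to the underside of the top.

B is a bookshelf 556 mm wide overall, 345 mm deep and 680 mm tall. The two sides are 36 mm thick vertical panels. 3 horizontal shelves of 18 mm thickness span between the inner faces of the sides; the lowest shelf sits on the floor and shelves are stacked with a clear vertical gap of 265 mm between each pair.

C is a simple wooden stool: a rectangular seat 357 mm (x) by 300 mm (y), 28 mm thick, top face at z = 410 mm, on four square legs, each 42×42 mm in cross-section. The legs rest on z = 0, each flush with a corner of the seat. Four stretchers, 42 mm wide and 28 mm tall, connect adjacent legs with their undersides at z = 132 mm, each running between the inner faces of the legs it joins and aligned with the legs' outer faces on the other axis.

The bookshelf is on top of the table. Four stools sit around the table at the −y, +y, −x, +x sides.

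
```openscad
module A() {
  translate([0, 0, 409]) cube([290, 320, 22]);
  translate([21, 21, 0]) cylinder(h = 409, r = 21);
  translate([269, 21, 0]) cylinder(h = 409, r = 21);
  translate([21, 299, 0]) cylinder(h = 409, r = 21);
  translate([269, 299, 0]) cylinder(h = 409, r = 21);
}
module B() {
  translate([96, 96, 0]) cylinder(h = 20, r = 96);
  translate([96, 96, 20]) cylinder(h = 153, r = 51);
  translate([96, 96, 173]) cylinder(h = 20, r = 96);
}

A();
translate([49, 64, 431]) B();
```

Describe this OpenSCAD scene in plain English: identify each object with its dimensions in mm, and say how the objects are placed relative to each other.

A is a four-legged stool. The seat is 290×320 mm, 22 mm thick, top at z = 431 mm. It stands on four round legs, each 42 mm in diameter, from z = 0 to the seat underside, each leg's axis is inset half a diameter from the nearest pair of seat edges (so the leg's bounding box is flush with the corner).

B is a spool: two coaxial disc flanges of radius 96 mm and thickness 20 mm, joined by a core cylinder of radius 51 mm and height 153 mm. The lower flange rests on z = 0 and the three cylinders share a vertical axis.

The spool is on top of the stool, centred.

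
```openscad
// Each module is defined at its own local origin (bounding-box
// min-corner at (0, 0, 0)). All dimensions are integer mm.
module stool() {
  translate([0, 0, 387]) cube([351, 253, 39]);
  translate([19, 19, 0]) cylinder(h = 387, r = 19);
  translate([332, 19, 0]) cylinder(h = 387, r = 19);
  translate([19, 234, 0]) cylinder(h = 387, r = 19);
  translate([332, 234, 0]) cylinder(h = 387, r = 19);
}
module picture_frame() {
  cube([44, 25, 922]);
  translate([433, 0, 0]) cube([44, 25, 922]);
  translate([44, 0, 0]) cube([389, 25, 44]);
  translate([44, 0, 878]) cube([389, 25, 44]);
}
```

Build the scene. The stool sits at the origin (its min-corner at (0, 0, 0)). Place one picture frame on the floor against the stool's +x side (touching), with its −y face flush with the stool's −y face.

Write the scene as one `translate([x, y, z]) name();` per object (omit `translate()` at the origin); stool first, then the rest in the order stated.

stool();
translate([351, 0, 0]) picture_frame();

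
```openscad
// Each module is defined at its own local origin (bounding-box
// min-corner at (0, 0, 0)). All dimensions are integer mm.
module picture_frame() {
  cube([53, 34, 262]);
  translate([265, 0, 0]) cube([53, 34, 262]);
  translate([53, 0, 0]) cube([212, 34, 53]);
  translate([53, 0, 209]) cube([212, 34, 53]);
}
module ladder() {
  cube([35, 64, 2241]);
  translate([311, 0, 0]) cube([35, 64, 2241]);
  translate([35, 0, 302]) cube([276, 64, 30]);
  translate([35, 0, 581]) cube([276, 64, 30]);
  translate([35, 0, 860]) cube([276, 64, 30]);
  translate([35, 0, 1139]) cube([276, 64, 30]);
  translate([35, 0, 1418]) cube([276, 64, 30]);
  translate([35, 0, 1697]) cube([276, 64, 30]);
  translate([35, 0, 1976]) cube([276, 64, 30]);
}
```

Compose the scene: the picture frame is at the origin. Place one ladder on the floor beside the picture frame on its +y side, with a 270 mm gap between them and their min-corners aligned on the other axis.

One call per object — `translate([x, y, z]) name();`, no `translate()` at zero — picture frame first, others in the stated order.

picture_frame();
translate([0, 304, 0]) ladder();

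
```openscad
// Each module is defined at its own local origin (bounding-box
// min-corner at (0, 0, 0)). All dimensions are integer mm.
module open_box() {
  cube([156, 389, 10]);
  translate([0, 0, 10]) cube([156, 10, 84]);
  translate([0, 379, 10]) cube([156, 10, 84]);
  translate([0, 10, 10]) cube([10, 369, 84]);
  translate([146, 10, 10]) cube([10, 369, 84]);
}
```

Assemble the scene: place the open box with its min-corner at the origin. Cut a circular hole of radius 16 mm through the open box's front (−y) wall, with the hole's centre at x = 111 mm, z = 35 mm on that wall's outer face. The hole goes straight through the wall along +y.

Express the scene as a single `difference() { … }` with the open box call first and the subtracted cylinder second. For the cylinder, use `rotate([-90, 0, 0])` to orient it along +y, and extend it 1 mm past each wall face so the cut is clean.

difference() {
  open_box();
  translate([111, -1, 35]) rotate([-90, 0, 0]) cylinder(h = 12, r = 16);
}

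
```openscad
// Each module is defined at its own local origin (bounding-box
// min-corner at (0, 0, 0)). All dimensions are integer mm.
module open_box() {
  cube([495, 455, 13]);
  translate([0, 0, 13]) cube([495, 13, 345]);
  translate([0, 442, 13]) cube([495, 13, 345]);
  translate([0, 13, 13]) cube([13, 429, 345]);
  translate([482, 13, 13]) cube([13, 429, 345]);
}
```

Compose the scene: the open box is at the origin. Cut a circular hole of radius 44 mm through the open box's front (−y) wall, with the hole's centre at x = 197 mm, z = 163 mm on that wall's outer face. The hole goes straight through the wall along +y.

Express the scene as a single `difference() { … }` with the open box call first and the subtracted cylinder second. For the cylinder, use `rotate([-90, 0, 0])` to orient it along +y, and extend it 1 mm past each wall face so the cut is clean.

difference() {
  open_box();
  translate([197, -1, 163]) rotate([-90, 0, 0]) cylinder(h = 15, r = 44);
}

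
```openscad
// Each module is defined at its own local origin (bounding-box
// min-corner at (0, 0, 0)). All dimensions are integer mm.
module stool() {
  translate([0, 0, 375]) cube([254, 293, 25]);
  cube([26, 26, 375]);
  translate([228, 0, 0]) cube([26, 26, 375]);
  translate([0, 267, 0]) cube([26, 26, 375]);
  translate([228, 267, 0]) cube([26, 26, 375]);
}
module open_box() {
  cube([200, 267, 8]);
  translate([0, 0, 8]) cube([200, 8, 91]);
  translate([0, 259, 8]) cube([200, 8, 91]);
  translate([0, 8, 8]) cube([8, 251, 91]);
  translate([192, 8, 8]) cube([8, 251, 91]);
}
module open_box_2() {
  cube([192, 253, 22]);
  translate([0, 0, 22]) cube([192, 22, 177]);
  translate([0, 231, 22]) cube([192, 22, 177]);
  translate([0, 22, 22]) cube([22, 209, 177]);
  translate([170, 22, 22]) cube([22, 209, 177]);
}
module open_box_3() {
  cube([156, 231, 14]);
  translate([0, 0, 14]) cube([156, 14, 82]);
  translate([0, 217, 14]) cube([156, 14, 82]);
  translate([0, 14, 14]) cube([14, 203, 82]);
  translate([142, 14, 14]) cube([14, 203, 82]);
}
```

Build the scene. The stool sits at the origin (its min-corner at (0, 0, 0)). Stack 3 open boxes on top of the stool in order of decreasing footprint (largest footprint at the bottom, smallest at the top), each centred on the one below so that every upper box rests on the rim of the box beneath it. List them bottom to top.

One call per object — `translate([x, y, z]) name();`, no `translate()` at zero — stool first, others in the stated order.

stool();
translate([27, 13, 400]) open_box();
translate([31, 20, 499]) open_box_2();
translate([49, 31, 698]) open_box_3();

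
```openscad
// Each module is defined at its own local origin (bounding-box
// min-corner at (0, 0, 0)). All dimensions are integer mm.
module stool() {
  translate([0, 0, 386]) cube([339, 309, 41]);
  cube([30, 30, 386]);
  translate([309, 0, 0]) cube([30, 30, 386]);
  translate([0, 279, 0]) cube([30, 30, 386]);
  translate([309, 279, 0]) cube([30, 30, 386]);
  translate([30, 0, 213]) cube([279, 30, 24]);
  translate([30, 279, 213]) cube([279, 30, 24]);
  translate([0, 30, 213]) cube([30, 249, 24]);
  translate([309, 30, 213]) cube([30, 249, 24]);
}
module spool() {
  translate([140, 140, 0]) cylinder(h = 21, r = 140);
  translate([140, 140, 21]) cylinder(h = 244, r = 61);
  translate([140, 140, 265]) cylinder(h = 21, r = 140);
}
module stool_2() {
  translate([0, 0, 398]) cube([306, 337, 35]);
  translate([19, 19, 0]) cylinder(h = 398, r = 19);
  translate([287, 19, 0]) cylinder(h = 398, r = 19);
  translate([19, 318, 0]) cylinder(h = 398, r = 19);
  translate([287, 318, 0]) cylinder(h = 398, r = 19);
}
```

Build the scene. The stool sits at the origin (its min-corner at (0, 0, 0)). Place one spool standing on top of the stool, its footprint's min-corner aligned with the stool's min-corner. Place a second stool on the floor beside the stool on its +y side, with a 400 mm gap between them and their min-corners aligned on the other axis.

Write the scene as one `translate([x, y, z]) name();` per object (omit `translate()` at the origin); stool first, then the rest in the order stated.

stool();
translate([0, 0, 427]) spool();
translate([0, 709, 0]) stool_2();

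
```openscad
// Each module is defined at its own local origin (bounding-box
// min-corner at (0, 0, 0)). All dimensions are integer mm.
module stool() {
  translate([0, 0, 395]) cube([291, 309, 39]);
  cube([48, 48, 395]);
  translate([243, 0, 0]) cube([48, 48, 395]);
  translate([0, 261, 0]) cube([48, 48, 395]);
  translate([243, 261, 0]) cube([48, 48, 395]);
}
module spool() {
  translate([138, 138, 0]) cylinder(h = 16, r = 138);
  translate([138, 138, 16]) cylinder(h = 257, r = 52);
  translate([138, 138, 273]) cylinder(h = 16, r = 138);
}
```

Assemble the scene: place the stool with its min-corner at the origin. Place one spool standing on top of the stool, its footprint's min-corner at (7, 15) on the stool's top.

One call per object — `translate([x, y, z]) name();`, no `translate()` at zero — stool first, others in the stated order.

stool();
translate([7, 15, 434]) spool();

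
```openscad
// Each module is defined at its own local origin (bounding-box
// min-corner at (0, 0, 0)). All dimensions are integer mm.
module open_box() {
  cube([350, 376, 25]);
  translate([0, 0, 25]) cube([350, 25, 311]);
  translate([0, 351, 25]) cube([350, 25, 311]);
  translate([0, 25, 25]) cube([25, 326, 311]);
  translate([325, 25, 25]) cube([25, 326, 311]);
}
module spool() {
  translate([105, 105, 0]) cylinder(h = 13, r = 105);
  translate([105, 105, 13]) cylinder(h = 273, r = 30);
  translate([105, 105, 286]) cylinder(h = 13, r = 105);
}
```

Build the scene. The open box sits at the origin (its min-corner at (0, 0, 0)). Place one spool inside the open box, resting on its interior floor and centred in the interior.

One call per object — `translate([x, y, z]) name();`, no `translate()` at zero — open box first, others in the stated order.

open_box();
translate([70, 83, 25]) spool();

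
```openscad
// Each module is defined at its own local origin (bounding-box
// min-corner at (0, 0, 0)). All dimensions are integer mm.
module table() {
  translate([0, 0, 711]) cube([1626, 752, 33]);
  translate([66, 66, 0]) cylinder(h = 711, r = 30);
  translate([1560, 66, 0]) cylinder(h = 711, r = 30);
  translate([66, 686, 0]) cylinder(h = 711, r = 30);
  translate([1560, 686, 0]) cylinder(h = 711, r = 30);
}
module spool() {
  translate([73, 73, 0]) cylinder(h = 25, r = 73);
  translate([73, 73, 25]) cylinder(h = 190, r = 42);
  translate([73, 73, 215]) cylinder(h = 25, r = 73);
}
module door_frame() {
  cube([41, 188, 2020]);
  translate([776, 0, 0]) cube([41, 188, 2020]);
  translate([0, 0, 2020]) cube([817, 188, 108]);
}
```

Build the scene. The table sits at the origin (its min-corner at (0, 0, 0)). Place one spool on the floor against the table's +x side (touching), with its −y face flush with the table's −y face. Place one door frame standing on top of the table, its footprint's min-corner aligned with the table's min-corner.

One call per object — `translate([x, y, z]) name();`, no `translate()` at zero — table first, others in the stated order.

table();
translate([1626, 0, 0]) spool();
translate([0, 0, 744]) door_frame();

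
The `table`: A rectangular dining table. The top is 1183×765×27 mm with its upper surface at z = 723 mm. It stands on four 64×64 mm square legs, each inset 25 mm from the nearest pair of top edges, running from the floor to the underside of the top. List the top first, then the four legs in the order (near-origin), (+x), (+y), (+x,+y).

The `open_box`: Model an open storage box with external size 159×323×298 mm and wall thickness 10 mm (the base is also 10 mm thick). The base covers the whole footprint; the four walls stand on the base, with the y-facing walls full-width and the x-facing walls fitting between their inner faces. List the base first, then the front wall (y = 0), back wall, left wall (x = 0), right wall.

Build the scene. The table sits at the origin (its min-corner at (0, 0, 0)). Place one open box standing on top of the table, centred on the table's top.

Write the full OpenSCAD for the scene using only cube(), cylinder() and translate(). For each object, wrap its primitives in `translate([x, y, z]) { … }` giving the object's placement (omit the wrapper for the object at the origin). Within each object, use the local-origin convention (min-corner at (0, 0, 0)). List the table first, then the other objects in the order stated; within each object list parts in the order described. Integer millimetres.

translate([0, 0, 696]) cube([1183, 765, 27]);
translate([25, 25, 0]) cube([64, 64, 696]);
translate([1094, 25, 0]) cube([64, 64, 696]);
translate([25, 676, 0]) cube([64, 64, 696]);
translate([1094, 676, 0]) cube([64, 64, 696]);
translate([512, 221, 723]) {
  cube([159, 323, 10]);
  translate([0, 0, 10]) cube([159, 10, 288]);
  translate([0, 313, 10]) cube([159, 10, 288]);
  translate([0, 10, 10]) cube([10, 303, 288]);
  translate([149, 10, 10]) cube([10, 303, 288]);
}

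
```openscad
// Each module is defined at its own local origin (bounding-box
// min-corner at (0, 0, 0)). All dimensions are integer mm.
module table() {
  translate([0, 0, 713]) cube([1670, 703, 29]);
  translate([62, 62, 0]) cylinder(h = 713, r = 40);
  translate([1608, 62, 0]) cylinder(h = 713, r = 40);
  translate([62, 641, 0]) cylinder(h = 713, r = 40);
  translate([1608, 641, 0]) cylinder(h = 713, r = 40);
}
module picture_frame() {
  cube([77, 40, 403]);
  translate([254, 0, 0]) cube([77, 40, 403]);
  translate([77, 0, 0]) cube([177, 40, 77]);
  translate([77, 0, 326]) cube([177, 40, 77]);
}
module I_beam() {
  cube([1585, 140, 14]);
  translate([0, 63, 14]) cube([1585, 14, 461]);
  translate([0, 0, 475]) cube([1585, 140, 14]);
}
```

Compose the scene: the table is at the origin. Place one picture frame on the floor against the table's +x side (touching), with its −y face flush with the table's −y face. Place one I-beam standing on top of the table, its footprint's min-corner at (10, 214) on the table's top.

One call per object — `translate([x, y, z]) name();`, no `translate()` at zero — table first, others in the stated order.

table();
translate([1670, 0, 0]) picture_frame();
translate([10, 214, 742]) I_beam();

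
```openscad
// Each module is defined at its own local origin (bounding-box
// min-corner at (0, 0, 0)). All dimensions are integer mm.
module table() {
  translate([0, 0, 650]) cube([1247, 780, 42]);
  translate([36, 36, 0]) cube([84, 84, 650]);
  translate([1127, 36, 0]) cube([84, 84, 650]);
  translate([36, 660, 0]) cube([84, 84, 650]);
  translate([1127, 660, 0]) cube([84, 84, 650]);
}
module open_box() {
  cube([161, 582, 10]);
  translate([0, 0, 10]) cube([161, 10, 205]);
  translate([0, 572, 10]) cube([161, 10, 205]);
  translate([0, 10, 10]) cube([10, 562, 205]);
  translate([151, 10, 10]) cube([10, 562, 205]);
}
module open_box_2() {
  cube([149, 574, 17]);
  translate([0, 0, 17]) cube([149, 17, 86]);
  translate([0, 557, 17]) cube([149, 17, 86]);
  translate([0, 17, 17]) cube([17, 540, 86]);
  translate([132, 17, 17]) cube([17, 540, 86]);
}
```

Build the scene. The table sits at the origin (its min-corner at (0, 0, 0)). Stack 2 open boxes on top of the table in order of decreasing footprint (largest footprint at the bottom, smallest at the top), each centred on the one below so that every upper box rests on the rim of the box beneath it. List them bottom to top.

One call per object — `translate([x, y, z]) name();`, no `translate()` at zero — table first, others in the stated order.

table();
translate([543, 99, 692]) open_box();
translate([549, 103, 907]) open_box_2();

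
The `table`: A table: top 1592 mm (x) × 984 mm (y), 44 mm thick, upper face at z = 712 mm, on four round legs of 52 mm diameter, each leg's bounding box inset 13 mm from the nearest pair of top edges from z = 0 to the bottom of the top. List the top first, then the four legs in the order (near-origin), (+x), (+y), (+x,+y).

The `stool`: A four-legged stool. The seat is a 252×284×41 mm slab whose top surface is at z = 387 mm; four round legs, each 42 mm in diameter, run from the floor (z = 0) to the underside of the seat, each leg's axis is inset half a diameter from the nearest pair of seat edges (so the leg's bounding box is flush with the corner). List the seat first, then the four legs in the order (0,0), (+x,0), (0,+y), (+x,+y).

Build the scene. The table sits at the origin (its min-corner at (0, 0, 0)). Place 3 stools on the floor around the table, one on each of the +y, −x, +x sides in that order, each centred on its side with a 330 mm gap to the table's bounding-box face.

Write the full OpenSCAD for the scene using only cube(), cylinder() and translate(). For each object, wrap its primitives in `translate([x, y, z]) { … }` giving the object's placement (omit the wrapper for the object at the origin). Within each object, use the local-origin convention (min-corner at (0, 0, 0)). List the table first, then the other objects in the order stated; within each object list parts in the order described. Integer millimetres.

translate([0, 0, 668]) cube([1592, 984, 44]);
translate([39, 39, 0]) cylinder(h = 668, r = 26);
translate([1553, 39, 0]) cylinder(h = 668, r = 26);
translate([39, 945, 0]) cylinder(h = 668, r = 26);
translate([1553, 945, 0]) cylinder(h = 668, r = 26);
translate([670, 1314, 0]) {
  translate([0, 0, 346]) cube([252, 284, 41]);
  translate([21, 21, 0]) cylinder(h = 346, r = 21);
  translate([231, 21, 0]) cylinder(h = 346, r = 21);
  translate([21, 263, 0]) cylinder(h = 346, r = 21);
  translate([231, 263, 0]) cylinder(h = 346, r = 21);
}
translate([-582, 350, 0]) {
  translate([0, 0, 346]) cube([252, 284, 41]);
  translate([21, 21, 0]) cylinder(h = 346, r = 21);
  translate([231, 21, 0]) cylinder(h = 346, r = 21);
  translate([21, 263, 0]) cylinder(h = 346, r = 21);
  translate([231, 263, 0]) cylinder(h = 346, r = 21);
}
translate([1922, 350, 0]) {
  translate([0, 0, 346]) cube([252, 284, 41]);
  translate([21, 21, 0]) cylinder(h = 346, r = 21);
  translate([231, 21, 0]) cylinder(h = 346, r = 21);
  translate([21, 263, 0]) cylinder(h = 346, r = 21);
  translate([231, 263, 0]) cylinder(h = 346, r = 21);
}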